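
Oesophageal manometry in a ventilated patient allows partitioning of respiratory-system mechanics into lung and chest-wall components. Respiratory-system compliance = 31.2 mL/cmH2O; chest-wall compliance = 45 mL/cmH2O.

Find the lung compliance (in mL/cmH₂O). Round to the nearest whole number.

102

1/CL = 1/Crs − 1/Ccw.
1/CL = 1/31.2 − 1/45 = 0.009829.
CL = 101.74 mL/cmH2O.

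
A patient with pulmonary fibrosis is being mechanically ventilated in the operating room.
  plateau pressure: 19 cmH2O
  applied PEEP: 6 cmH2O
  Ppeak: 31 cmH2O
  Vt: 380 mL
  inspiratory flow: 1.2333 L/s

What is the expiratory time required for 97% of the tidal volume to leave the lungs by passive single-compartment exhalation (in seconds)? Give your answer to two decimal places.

R = (PIP − Pplat)/V̇ = (31 − 19) / 1.2333 = 12.0/1.2333 = 9.73 cmH2O·s/L.
C = Vt/(Pplat − PEEP) = 380.0 / (19 − 6) = 380.0/13.0 = 29.231 mL/cmH2O.
τ = R × C = 9.73 × 0.02923 L/cmH2O = 0.2844 s.
t = −τ·ln(1 − 0.97) = −0.2844·ln(0.03) = 0.9973 s.

1.00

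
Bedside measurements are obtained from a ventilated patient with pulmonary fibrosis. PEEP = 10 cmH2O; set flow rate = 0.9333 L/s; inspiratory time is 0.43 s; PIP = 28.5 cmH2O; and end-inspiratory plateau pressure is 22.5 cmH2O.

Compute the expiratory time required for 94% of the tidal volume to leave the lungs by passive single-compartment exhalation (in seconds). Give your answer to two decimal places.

0.58

Vt = flow × Ti = 0.9333 L/s × 0.43 s × 1000 mL/L = 401.32 mL.
R = (PIP − Pplat)/V̇ = (28.5 − 22.5) / 0.9333 = 6.0/0.9333 = 6.429 cmH2O·s/L.
C = Vt/(Pplat − PEEP) = 401.32 / (22.5 − 10) = 401.32/12.5 = 32.106 mL/cmH2O.
τ = R × C = 6.429 × 0.03211 L/cmH2O = 0.2064 s.
t = −τ·ln(1 − 0.94) = −0.2064·ln(0.06) = 0.5807 s.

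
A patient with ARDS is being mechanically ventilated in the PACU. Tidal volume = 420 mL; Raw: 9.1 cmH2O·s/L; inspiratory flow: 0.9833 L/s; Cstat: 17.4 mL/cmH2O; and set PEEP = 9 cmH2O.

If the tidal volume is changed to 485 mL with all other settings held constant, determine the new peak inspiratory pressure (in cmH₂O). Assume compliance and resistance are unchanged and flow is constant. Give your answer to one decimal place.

45.8

PIP = Vt/C + R·V̇ + PEEP (constant-flow equation of motion).
Only the elastic term changes: ΔPIP = ΔVt / C = (485 − 420) / 17.4 = 3.736 cmH2O.
Original PIP = 420/17.4 + 9.1×0.9833 + 9 = 42.086 cmH2O; new PIP = 42.086 + (3.736) = 45.822 cmH2O.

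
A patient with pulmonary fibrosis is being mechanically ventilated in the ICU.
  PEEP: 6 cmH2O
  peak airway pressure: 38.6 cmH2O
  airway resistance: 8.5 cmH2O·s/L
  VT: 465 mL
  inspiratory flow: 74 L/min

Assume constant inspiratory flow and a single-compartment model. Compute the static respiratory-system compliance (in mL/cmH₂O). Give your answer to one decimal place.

Flow: 74 L/min ÷ 60 = 1.2333 L/s.
Equation of motion (constant flow): PIP = Vt/C + R·V̇ + PEEP.
Vt/C = PIP − R·V̇ − PEEP = 38.6 − 8.5×1.2333 − 6 = 38.6 − 10.483 − 6 = 22.117 cmH2O.
C = Vt / 22.117 = 465 / 22.117 = 21.025 mL/cmH2O.

21.0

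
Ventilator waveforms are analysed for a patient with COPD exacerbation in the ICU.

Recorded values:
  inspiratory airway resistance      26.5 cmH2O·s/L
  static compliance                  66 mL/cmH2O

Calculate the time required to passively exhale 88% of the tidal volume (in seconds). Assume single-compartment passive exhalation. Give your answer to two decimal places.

3.71

τ = R × C = 26.5 × 66 mL/cmH2O = 26.5 × 0.066 L/cmH2O = 1.749 s.
Exhaled fraction f = 1 − e^(−t/τ) → t = −τ·ln(1 − f) = −1.749·ln(0.12) = 3.708 s.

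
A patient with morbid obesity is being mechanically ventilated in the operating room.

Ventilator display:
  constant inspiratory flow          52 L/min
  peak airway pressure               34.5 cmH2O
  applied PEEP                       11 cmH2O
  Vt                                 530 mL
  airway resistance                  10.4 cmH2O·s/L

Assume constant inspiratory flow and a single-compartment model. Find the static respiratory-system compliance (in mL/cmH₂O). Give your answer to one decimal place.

Flow: 52 L/min ÷ 60 = 0.8667 L/s.
Equation of motion (constant flow): PIP = Vt/C + R·V̇ + PEEP.
Vt/C = PIP − R·V̇ − PEEP = 34.5 − 10.4×0.8667 − 11 = 34.5 − 9.014 − 11 = 14.486 cmH2O.
C = Vt / 14.486 = 530 / 14.486 = 36.587 mL/cmH2O.

36.6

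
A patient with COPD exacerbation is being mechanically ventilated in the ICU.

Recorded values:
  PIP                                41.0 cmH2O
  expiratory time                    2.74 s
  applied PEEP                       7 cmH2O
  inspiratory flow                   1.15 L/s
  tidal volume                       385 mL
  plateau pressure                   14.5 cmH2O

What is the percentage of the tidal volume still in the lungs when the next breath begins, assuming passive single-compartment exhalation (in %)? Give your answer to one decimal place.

R = (PIP − Pplat)/V̇ = (41.0 − 14.5) / 1.15 = 26.5/1.15 = 23.043 cmH2O·s/L.
C = Vt/(Pplat − PEEP) = 385.0 / (14.5 − 7) = 385.0/7.5 = 51.333 mL/cmH2O.
τ = R × C = 23.043 × 0.05133 L/cmH2O = 1.183 s.
Fraction remaining at end-expiration = e^(−Te/τ) = e^(−2.74/1.183) = 0.09865 → 9.865%.

9.9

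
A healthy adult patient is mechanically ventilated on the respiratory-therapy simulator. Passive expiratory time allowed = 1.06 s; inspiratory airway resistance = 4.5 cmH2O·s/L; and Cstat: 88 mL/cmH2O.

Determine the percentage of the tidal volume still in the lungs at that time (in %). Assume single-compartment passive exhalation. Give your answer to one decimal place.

τ = R × C = 4.5 × 88 mL/cmH2O = 4.5 × 0.088 L/cmH2O = 0.396 s.
Passive exhalation: V(t)/V₀ = e^(−t/τ) = e^(−1.06/0.396) = 0.06879.
Fraction remaining = 0.06879 → 6.879%.

6.9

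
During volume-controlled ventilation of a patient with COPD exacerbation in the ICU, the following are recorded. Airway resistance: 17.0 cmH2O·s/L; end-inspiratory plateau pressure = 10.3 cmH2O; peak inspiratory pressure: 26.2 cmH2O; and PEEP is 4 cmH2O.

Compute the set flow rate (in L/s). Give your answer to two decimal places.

0.94

flow = (PIP − Pplat) / Raw = 15.9 / 17.0 = 0.9353 L/s.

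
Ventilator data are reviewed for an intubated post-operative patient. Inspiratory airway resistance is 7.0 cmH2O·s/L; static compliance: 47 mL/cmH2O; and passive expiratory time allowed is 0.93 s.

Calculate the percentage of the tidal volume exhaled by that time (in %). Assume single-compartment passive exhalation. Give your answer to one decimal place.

94.1

τ = R × C = 7.0 × 47 mL/cmH2O = 7.0 × 0.047 L/cmH2O = 0.329 s.
Passive exhalation: V(t)/V₀ = e^(−t/τ) = e^(−0.93/0.329) = 0.05921.
Fraction exhaled = 1 − 0.05921 = 0.9408 → 94.08%.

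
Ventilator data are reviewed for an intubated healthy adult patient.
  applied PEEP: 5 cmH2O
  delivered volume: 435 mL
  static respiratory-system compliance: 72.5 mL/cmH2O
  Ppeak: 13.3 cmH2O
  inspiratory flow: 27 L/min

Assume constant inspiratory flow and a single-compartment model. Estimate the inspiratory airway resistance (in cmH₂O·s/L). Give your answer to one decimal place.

Flow: 27 L/min ÷ 60 = 0.45 L/s.
Equation of motion (constant flow): PIP = Vt/C + R·V̇ + PEEP.
R·V̇ = PIP − Vt/C − PEEP = 13.3 − 435/72.5 − 5 = 13.3 − 6.0 − 5 = 2.3 cmH2O.
R = 2.3 / 0.45 = 5.111 cmH2O·s/L.

5.1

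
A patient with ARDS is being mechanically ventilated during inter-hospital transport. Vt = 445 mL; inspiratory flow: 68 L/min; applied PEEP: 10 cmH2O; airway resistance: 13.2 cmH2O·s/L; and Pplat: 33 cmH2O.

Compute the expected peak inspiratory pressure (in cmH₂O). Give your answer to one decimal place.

Flow: 68 L/min ÷ 60 = 1.1333 L/s.
PIP = Pplat + Raw × flow = 33 + 13.2 × 1.1333 = 33 + 14.96 = 47.96 cmH2O.

48.0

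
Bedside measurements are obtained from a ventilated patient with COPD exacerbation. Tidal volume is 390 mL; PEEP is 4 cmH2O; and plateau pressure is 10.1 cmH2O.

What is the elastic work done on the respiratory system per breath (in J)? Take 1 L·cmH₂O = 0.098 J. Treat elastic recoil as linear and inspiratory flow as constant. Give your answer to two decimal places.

0.12

Elastic work ≈ ½ × (Pplat − PEEP) × Vt = 0.5 × (10.1 − 4) × 0.390 L = 0.5 × 6.1 × 0.390 = 1.19 L·cmH2O.
× 0.098 J/(L·cmH2O) → 0.1166 J.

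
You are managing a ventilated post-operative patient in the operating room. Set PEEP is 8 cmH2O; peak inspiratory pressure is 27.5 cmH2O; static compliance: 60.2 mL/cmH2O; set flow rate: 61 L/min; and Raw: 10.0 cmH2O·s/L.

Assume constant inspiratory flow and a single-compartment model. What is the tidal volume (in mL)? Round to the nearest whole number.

562

Flow: 61 L/min ÷ 60 = 1.0167 L/s.
Equation of motion (constant flow): PIP = Vt/C + R·V̇ + PEEP.
Vt/C = PIP − R·V̇ − PEEP = 27.5 − 10.167 − 8 = 9.333 cmH2O.
Vt = C × 9.333 = 60.2 × 9.333 = 561.85 mL.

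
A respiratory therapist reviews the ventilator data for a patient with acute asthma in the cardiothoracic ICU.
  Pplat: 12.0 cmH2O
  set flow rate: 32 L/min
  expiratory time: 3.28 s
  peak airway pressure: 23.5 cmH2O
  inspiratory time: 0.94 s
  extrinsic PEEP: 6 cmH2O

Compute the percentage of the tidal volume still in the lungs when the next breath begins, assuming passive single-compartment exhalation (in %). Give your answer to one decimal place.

Flow: 32 L/min ÷ 60 = 0.5333 L/s.
Vt = flow × Ti = 0.5333 L/s × 0.94 s × 1000 mL/L = 501.3 mL.
R = (PIP − Pplat)/V̇ = (23.5 − 12.0) / 0.5333 = 11.5/0.5333 = 21.564 cmH2O·s/L.
C = Vt/(Pplat − PEEP) = 501.3 / (12.0 − 6) = 501.3/6.0 = 83.55 mL/cmH2O.
τ = R × C = 21.564 × 0.08355 L/cmH2O = 1.802 s.
Fraction remaining at end-expiration = e^(−Te/τ) = e^(−3.28/1.802) = 0.162 → 16.2%.

16.2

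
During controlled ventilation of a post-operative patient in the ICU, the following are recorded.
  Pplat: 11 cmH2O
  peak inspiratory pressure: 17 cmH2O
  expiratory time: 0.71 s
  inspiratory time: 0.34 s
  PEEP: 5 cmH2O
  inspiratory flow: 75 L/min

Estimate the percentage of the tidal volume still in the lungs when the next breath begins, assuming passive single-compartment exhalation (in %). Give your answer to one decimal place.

Flow: 75 L/min ÷ 60 = 1.25 L/s.
Vt = flow × Ti = 1.25 L/s × 0.34 s × 1000 mL/L = 425.0 mL.
R = (PIP − Pplat)/V̇ = (17 − 11) / 1.25 = 6.0/1.25 = 4.8 cmH2O·s/L.
C = Vt/(Pplat − PEEP) = 425.0 / (11 − 5) = 425.0/6.0 = 70.833 mL/cmH2O.
τ = R × C = 4.8 × 0.07083 L/cmH2O = 0.34 s.
Fraction remaining at end-expiration = e^(−Te/τ) = e^(−0.71/0.34) = 0.1239 → 12.39%.

12.4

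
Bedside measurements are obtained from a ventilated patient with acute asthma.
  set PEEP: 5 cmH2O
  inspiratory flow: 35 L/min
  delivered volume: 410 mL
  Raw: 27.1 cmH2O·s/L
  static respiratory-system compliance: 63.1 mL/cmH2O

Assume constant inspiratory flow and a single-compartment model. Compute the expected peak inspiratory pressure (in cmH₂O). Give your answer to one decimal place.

Flow: 35 L/min ÷ 60 = 0.5833 L/s.
Equation of motion (constant flow): PIP = Vt/C + R·V̇ + PEEP.
PIP = 410/63.1 + 27.1×0.5833 + 5 = 6.498 + 15.807 + 5 = 27.305 cmH2O.

27.3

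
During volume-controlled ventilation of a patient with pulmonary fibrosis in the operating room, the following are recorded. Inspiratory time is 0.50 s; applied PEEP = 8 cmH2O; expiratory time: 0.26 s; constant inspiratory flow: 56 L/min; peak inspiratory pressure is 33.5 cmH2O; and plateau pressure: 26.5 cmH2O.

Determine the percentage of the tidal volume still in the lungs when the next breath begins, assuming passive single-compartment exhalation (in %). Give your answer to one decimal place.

Flow: 56 L/min ÷ 60 = 0.9333 L/s.
Vt = flow × Ti = 0.9333 L/s × 0.50 s × 1000 mL/L = 466.65 mL.
R = (PIP − Pplat)/V̇ = (33.5 − 26.5) / 0.9333 = 7.0/0.9333 = 7.5 cmH2O·s/L.
C = Vt/(Pplat − PEEP) = 466.65 / (26.5 − 8) = 466.65/18.5 = 25.224 mL/cmH2O.
τ = R × C = 7.5 × 0.02522 L/cmH2O = 0.1892 s.
Fraction remaining at end-expiration = e^(−Te/τ) = e^(−0.26/0.1892) = 0.253 → 25.3%.

25.3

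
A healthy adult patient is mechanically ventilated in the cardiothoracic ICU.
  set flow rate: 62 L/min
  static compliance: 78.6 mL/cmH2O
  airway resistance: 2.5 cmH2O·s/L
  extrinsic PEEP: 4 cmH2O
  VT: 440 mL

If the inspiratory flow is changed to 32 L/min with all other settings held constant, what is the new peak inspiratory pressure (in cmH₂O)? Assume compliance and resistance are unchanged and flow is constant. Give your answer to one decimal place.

10.9

Flow: 62 L/min ÷ 60 = 1.0333 L/s.
New flow: 32 L/min ÷ 60 = 0.5333 L/s.
PIP = Vt/C + R·V̇ + PEEP (constant-flow equation of motion).
Only the resistive term changes: ΔPIP = R × ΔV̇ = 2.5 × (0.5333 − 1.0333) = 2.5 × -0.5 = -1.25 cmH2O.
Original PIP = 440/78.6 + 2.5×1.0333 + 4 = 12.181 cmH2O; new PIP = 12.181 + (-1.25) = 10.931 cmH2O.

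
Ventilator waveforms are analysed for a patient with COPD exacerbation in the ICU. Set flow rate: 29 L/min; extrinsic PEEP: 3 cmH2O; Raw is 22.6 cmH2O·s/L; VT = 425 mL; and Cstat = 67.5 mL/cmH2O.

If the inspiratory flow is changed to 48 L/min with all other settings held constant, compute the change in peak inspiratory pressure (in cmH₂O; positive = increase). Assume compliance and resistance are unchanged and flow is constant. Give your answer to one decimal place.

7.2

Flow: 29 L/min ÷ 60 = 0.4833 L/s.
New flow: 48 L/min ÷ 60 = 0.8 L/s.
PIP = Vt/C + R·V̇ + PEEP (constant-flow equation of motion).
Only the resistive term changes: ΔPIP = R × ΔV̇ = 22.6 × (0.8 − 0.4833) = 22.6 × 0.3167 = 7.157 cmH2O.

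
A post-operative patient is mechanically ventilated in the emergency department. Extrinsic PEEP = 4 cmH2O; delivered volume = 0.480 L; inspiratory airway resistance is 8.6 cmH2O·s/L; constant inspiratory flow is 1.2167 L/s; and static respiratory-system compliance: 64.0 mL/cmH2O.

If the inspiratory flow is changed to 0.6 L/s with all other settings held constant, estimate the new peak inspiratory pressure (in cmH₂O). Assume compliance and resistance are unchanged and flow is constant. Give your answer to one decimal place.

16.7

PIP = Vt/C + R·V̇ + PEEP (constant-flow equation of motion).
Only the resistive term changes: ΔPIP = R × ΔV̇ = 8.6 × (0.6 − 1.2167) = 8.6 × -0.6167 = -5.304 cmH2O.
Original PIP = 480/64.0 + 8.6×1.2167 + 4 = 21.964 cmH2O; new PIP = 21.964 + (-5.304) = 16.66 cmH2O.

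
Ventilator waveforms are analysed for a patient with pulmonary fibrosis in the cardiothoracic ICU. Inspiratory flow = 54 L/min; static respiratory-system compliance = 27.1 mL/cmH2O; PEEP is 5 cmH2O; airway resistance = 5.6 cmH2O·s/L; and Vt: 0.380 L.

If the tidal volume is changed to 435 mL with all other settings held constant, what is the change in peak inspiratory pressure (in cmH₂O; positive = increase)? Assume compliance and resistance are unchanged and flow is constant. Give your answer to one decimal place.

PIP = Vt/C + R·V̇ + PEEP (constant-flow equation of motion).
Only the elastic term changes: ΔPIP = ΔVt / C = (435 − 380) / 27.1 = 2.03 cmH2O.

2.0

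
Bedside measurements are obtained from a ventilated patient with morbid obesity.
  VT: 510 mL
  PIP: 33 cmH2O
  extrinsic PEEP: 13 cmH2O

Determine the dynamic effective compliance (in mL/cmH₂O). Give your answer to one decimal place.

25.5

Dynamic compliance = Vt / (PIP − PEEP) = 510 / (33 − 13) = 510 / 20.0 = 25.5 mL/cmH2O.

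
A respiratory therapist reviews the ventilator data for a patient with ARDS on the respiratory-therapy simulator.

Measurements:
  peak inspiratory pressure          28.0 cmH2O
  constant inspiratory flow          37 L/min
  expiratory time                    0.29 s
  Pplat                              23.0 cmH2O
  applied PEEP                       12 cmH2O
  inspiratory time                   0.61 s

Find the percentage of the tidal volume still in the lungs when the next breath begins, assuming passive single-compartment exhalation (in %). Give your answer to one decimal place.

Flow: 37 L/min ÷ 60 = 0.6167 L/s.
Vt = flow × Ti = 0.6167 L/s × 0.61 s × 1000 mL/L = 376.19 mL.
R = (PIP − Pplat)/V̇ = (28.0 − 23.0) / 0.6167 = 5.0/0.6167 = 8.108 cmH2O·s/L.
C = Vt/(Pplat − PEEP) = 376.19 / (23.0 − 12) = 376.19/11.0 = 34.199 mL/cmH2O.
τ = R × C = 8.108 × 0.0342 L/cmH2O = 0.2773 s.
Fraction remaining at end-expiration = e^(−Te/τ) = e^(−0.29/0.2773) = 0.3514 → 35.14%.

35.1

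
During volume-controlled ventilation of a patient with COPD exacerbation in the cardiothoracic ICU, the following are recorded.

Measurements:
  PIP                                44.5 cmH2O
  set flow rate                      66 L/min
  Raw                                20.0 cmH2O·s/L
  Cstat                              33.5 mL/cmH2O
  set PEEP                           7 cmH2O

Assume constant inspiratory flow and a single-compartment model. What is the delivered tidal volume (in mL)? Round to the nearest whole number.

Flow: 66 L/min ÷ 60 = 1.1 L/s.
Equation of motion (constant flow): PIP = Vt/C + R·V̇ + PEEP.
Vt/C = PIP − R·V̇ − PEEP = 44.5 − 22.0 − 7 = 15.5 cmH2O.
Vt = C × 15.5 = 33.5 × 15.5 = 519.25 mL.

519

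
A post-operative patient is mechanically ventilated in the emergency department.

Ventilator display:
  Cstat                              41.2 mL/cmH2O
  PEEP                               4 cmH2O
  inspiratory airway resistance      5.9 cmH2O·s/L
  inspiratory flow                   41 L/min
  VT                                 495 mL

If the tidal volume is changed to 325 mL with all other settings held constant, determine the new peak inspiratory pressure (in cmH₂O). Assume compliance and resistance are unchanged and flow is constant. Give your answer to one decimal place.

Flow: 41 L/min ÷ 60 = 0.6833 L/s.
PIP = Vt/C + R·V̇ + PEEP (constant-flow equation of motion).
Only the elastic term changes: ΔPIP = ΔVt / C = (325 − 495) / 41.2 = -4.126 cmH2O.
Original PIP = 495/41.2 + 5.9×0.6833 + 4 = 20.046 cmH2O; new PIP = 20.046 + (-4.126) = 15.92 cmH2O.

15.9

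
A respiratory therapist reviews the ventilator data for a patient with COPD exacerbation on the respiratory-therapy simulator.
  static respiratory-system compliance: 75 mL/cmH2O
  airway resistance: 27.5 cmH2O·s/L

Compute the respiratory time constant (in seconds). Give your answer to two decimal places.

2.06

τ = R × C = 27.5 × 75 mL/cmH2O = 27.5 × 0.075 L/cmH2O = 2.063 s.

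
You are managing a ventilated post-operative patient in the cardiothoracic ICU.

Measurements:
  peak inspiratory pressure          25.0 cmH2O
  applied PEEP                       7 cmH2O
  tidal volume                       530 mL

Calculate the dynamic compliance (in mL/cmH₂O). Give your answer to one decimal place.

Dynamic compliance = Vt / (PIP − PEEP) = 530 / (25.0 − 7) = 530 / 18.0 = 29.444 mL/cmH2O.

29.4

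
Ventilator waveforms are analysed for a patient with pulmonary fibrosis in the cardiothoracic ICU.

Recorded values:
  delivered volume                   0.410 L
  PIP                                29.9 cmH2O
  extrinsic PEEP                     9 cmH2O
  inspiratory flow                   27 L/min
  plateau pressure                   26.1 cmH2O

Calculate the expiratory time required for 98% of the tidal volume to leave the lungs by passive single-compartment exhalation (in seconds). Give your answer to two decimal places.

0.79

Flow: 27 L/min ÷ 60 = 0.45 L/s.
R = (PIP − Pplat)/V̇ = (29.9 − 26.1) / 0.45 = 3.8/0.45 = 8.444 cmH2O·s/L.
C = Vt/(Pplat − PEEP) = 410.0 / (26.1 − 9) = 410.0/17.1 = 23.977 mL/cmH2O.
τ = R × C = 8.444 × 0.02398 L/cmH2O = 0.2025 s.
t = −τ·ln(1 − 0.98) = −0.2025·ln(0.02) = 0.7922 s.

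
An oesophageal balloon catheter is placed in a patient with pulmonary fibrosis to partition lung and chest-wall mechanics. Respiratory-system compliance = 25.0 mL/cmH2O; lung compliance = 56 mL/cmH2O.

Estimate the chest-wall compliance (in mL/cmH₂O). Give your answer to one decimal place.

45.2

1/Ccw = 1/Crs − 1/CL.
1/Ccw = 1/25.0 − 1/56 = 0.02214.
Ccw = 45.167 mL/cmH2O.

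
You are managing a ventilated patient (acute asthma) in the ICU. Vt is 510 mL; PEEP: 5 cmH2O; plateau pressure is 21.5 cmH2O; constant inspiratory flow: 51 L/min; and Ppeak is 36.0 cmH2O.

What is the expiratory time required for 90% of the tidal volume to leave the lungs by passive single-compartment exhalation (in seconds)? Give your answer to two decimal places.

Flow: 51 L/min ÷ 60 = 0.85 L/s.
R = (PIP − Pplat)/V̇ = (36.0 − 21.5) / 0.85 = 14.5/0.85 = 17.059 cmH2O·s/L.
C = Vt/(Pplat − PEEP) = 510.0 / (21.5 − 5) = 510.0/16.5 = 30.909 mL/cmH2O.
τ = R × C = 17.059 × 0.03091 L/cmH2O = 0.5273 s.
t = −τ·ln(1 − 0.90) = −0.5273·ln(0.1) = 1.214 s.

1.21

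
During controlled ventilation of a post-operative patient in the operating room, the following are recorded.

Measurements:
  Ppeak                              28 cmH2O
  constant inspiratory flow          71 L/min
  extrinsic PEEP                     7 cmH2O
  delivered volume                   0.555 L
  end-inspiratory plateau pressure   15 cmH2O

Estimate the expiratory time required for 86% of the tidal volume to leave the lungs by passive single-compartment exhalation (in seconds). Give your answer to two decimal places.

Flow: 71 L/min ÷ 60 = 1.1833 L/s.
R = (PIP − Pplat)/V̇ = (28 − 15) / 1.1833 = 13.0/1.1833 = 10.986 cmH2O·s/L.
C = Vt/(Pplat − PEEP) = 555.0 / (15 − 7) = 555.0/8.0 = 69.375 mL/cmH2O.
τ = R × C = 10.986 × 0.06938 L/cmH2O = 0.7622 s.
t = −τ·ln(1 − 0.86) = −0.7622·ln(0.14) = 1.499 s.

1.50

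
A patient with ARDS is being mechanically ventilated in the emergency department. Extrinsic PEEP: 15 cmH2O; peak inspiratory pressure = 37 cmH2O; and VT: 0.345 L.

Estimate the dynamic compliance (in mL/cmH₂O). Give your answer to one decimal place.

15.7

Dynamic compliance = Vt / (PIP − PEEP) = 345 / (37 − 15) = 345 / 22.0 = 15.682 mL/cmH2O.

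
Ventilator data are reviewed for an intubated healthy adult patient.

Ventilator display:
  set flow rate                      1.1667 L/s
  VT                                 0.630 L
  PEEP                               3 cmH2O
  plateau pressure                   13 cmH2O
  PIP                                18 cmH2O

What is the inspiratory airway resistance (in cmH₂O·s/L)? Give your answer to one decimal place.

Raw = (PIP − Pplat) / flow = (18 − 13) / 1.1667 = 5.0 / 1.1667 = 4.286 cmH2O·s/L.

4.3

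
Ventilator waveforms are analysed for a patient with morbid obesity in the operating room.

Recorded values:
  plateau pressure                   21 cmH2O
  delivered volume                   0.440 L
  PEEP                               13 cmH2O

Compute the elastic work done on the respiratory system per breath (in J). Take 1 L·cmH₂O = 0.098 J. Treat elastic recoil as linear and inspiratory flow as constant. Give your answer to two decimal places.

0.17

Elastic work ≈ ½ × (Pplat − PEEP) × Vt = 0.5 × (21 − 13) × 0.440 L = 0.5 × 8.0 × 0.440 = 1.76 L·cmH2O.
× 0.098 J/(L·cmH2O) → 0.1725 J.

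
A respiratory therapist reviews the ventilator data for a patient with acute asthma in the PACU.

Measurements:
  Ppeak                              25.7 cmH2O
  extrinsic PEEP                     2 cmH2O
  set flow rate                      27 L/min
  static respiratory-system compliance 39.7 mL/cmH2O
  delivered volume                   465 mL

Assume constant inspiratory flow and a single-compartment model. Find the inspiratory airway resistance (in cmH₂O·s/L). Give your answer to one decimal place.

Flow: 27 L/min ÷ 60 = 0.45 L/s.
Equation of motion (constant flow): PIP = Vt/C + R·V̇ + PEEP.
R·V̇ = PIP − Vt/C − PEEP = 25.7 − 465/39.7 − 2 = 25.7 − 11.713 − 2 = 11.987 cmH2O.
R = 11.987 / 0.45 = 26.638 cmH2O·s/L.

26.6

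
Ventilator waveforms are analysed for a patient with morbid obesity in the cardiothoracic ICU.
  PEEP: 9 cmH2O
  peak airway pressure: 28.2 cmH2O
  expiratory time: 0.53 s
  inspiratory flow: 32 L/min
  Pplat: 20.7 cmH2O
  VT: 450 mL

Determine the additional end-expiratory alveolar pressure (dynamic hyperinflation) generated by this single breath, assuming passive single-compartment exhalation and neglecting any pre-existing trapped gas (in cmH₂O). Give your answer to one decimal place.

Flow: 32 L/min ÷ 60 = 0.5333 L/s.
R = (PIP − Pplat)/V̇ = (28.2 − 20.7) / 0.5333 = 7.5/0.5333 = 14.063 cmH2O·s/L.
C = Vt/(Pplat − PEEP) = 450.0 / (20.7 − 9) = 450.0/11.7 = 38.462 mL/cmH2O.
τ = R × C = 14.063 × 0.03846 L/cmH2O = 0.5409 s.
Fraction remaining = e^(−Te/τ) = e^(−0.53/0.5409) = 0.3754; trapped volume = 450.0 × 0.3754 = 168.93 mL.
Additional alveolar pressure from trapping ≈ V_trapped / C = 168.93 / 38.462 = 4.392 cmH2O.

4.4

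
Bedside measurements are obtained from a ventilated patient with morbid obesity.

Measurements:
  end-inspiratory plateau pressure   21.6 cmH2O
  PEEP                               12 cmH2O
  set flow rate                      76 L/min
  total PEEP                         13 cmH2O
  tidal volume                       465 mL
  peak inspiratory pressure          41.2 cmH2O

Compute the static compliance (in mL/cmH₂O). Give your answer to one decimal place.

54.1

End-expiratory occlusion gives total PEEP = 13 cmH2O (intrinsic PEEP = 13 − 12 = 1). Use total PEEP for the elastic gradient.
Cstat = Vt / (Pplat − PEEPtotal) = 465 / (21.6 − 13) = 465 / 8.6 = 54.07 mL/cmH2O.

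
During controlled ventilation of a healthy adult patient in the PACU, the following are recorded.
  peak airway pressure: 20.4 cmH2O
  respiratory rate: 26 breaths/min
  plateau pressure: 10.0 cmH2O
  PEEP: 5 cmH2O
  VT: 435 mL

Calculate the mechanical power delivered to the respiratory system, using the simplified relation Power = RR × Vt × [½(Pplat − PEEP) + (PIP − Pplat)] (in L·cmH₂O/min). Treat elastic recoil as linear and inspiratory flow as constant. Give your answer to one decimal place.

145.9

Per-breath work = Vt × [½(Pplat−PEEP) + (PIP−Pplat)] = 0.435 × [0.5×5.0 + 10.4] = 0.435 × 12.9 = 5.612 L·cmH2O.
Power = 26 × 5.612 = 145.91 L·cmH2O/min.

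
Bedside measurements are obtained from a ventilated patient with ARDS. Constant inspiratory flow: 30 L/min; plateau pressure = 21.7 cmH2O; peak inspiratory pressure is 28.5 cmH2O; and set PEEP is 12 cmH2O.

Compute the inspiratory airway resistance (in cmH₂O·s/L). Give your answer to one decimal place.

Flow: 30 L/min ÷ 60 = 0.5 L/s.
Raw = (PIP − Pplat) / flow = (28.5 − 21.7) / 0.5 = 6.8 / 0.5 = 13.6 cmH2O·s/L.

13.6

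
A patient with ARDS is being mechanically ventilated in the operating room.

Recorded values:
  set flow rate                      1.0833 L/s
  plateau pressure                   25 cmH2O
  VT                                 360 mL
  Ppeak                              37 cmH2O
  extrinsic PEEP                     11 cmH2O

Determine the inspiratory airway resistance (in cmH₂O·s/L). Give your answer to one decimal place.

Raw = (PIP − Pplat) / flow = (37 − 25) / 1.0833 = 12.0 / 1.0833 = 11.077 cmH2O·s/L.

11.1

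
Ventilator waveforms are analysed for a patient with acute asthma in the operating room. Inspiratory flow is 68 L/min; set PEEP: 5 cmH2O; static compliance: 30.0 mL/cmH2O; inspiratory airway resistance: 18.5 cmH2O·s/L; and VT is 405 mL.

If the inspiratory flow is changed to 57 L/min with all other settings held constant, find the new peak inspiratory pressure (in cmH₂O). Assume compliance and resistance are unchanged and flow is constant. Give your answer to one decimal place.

Flow: 68 L/min ÷ 60 = 1.1333 L/s.
New flow: 57 L/min ÷ 60 = 0.95 L/s.
PIP = Vt/C + R·V̇ + PEEP (constant-flow equation of motion).
Only the resistive term changes: ΔPIP = R × ΔV̇ = 18.5 × (0.95 − 1.1333) = 18.5 × -0.1833 = -3.391 cmH2O.
Original PIP = 405/30.0 + 18.5×1.1333 + 5 = 39.466 cmH2O; new PIP = 39.466 + (-3.391) = 36.075 cmH2O.

36.1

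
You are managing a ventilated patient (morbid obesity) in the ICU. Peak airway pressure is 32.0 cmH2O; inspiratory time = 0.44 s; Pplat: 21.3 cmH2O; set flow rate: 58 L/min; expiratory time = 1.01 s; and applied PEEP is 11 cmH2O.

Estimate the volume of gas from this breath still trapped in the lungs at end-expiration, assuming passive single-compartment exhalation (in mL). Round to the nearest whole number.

Flow: 58 L/min ÷ 60 = 0.9667 L/s.
Vt = flow × Ti = 0.9667 L/s × 0.44 s × 1000 mL/L = 425.35 mL.
R = (PIP − Pplat)/V̇ = (32.0 − 21.3) / 0.9667 = 10.7/0.9667 = 11.069 cmH2O·s/L.
C = Vt/(Pplat − PEEP) = 425.35 / (21.3 − 11) = 425.35/10.3 = 41.296 mL/cmH2O.
τ = R × C = 11.069 × 0.0413 L/cmH2O = 0.4571 s.
Fraction remaining = e^(−Te/τ) = e^(−1.01/0.4571) = 0.1097.
Trapped volume = 425.35 × 0.1097 = 46.661 mL.

47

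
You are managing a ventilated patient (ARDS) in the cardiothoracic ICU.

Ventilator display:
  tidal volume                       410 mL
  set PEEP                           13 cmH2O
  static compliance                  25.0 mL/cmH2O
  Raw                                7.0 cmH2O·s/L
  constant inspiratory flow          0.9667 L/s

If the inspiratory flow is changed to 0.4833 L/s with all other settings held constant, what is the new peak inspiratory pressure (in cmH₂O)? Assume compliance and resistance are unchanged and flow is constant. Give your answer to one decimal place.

PIP = Vt/C + R·V̇ + PEEP (constant-flow equation of motion).
Only the resistive term changes: ΔPIP = R × ΔV̇ = 7.0 × (0.4833 − 0.9667) = 7.0 × -0.4834 = -3.384 cmH2O.
Original PIP = 410/25.0 + 7.0×0.9667 + 13 = 36.167 cmH2O; new PIP = 36.167 + (-3.384) = 32.783 cmH2O.

32.8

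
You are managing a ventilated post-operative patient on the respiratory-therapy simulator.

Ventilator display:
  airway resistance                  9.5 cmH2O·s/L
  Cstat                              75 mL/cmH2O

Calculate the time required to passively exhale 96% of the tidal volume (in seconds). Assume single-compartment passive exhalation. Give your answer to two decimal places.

τ = R × C = 9.5 × 75 mL/cmH2O = 9.5 × 0.075 L/cmH2O = 0.7125 s.
Exhaled fraction f = 1 − e^(−t/τ) → t = −τ·ln(1 − f) = −0.7125·ln(0.04) = 2.293 s.

2.29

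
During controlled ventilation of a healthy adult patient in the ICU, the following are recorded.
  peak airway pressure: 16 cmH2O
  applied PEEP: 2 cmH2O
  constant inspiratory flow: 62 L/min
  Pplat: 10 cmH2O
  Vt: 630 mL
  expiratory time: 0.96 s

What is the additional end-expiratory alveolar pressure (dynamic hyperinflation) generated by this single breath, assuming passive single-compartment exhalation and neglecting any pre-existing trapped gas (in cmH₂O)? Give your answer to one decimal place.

1.0

Flow: 62 L/min ÷ 60 = 1.0333 L/s.
R = (PIP − Pplat)/V̇ = (16 − 10) / 1.0333 = 6.0/1.0333 = 5.807 cmH2O·s/L.
C = Vt/(Pplat − PEEP) = 630.0 / (10 − 2) = 630.0/8.0 = 78.75 mL/cmH2O.
τ = R × C = 5.807 × 0.07875 L/cmH2O = 0.4573 s.
Fraction remaining = e^(−Te/τ) = e^(−0.96/0.4573) = 0.1225; trapped volume = 630.0 × 0.1225 = 77.175 mL.
Additional alveolar pressure from trapping ≈ V_trapped / C = 77.175 / 78.75 = 0.98 cmH2O.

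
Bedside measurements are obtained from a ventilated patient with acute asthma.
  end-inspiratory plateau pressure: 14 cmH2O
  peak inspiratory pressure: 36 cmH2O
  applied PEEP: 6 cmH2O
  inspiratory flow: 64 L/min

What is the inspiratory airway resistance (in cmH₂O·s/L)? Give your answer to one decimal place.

Flow: 64 L/min ÷ 60 = 1.0667 L/s.
Raw = (PIP − Pplat) / flow = (36 − 14) / 1.0667 = 22.0 / 1.0667 = 20.624 cmH2O·s/L.

20.6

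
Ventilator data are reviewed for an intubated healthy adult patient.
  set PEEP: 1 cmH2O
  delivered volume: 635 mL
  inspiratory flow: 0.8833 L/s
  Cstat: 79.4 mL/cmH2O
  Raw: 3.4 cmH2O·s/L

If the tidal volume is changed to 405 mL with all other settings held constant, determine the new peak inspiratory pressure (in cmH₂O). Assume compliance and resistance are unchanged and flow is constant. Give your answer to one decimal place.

9.1

PIP = Vt/C + R·V̇ + PEEP (constant-flow equation of motion).
Only the elastic term changes: ΔPIP = ΔVt / C = (405 − 635) / 79.4 = -2.897 cmH2O.
Original PIP = 635/79.4 + 3.4×0.8833 + 1 = 12.001 cmH2O; new PIP = 12.001 + (-2.897) = 9.104 cmH2O.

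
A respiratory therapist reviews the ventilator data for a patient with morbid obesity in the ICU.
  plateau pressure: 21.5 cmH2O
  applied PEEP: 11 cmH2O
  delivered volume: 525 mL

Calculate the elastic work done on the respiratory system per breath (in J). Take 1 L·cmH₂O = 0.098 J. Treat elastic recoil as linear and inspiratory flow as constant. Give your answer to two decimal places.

0.27

Elastic work ≈ ½ × (Pplat − PEEP) × Vt = 0.5 × (21.5 − 11) × 0.525 L = 0.5 × 10.5 × 0.525 = 2.756 L·cmH2O.
× 0.098 J/(L·cmH2O) → 0.2701 J.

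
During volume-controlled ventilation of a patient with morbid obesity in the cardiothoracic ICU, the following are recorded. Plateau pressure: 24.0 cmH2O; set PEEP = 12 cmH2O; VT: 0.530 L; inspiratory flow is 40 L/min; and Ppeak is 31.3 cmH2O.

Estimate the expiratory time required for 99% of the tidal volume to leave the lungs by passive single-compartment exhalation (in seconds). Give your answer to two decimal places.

2.23

Flow: 40 L/min ÷ 60 = 0.6667 L/s.
R = (PIP − Pplat)/V̇ = (31.3 − 24.0) / 0.6667 = 7.3/0.6667 = 10.949 cmH2O·s/L.
C = Vt/(Pplat − PEEP) = 530.0 / (24.0 − 12) = 530.0/12.0 = 44.167 mL/cmH2O.
τ = R × C = 10.949 × 0.04417 L/cmH2O = 0.4836 s.
t = −τ·ln(1 − 0.99) = −0.4836·ln(0.01) = 2.227 s.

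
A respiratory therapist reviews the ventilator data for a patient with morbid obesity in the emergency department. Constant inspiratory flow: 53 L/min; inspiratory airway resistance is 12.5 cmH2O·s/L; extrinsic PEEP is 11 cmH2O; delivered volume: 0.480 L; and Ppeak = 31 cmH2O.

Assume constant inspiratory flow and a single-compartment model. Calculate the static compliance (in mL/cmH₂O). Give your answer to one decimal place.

53.6

Flow: 53 L/min ÷ 60 = 0.8833 L/s.
Equation of motion (constant flow): PIP = Vt/C + R·V̇ + PEEP.
Vt/C = PIP − R·V̇ − PEEP = 31 − 12.5×0.8833 − 11 = 31 − 11.041 − 11 = 8.959 cmH2O.
C = Vt / 8.959 = 480 / 8.959 = 53.577 mL/cmH2O.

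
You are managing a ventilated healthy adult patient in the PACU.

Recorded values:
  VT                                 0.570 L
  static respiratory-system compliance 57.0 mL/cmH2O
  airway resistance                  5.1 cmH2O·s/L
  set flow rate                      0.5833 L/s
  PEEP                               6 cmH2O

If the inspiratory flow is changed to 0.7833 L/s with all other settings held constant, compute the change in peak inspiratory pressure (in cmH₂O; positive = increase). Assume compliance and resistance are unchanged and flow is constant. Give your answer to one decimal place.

1.0

PIP = Vt/C + R·V̇ + PEEP (constant-flow equation of motion).
Only the resistive term changes: ΔPIP = R × ΔV̇ = 5.1 × (0.7833 − 0.5833) = 5.1 × 0.2 = 1.02 cmH2O.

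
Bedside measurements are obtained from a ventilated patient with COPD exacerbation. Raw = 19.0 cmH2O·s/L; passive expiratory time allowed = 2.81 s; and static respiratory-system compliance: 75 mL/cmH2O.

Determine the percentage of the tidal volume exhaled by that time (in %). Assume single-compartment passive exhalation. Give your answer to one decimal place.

τ = R × C = 19.0 × 75 mL/cmH2O = 19.0 × 0.075 L/cmH2O = 1.425 s.
Passive exhalation: V(t)/V₀ = e^(−t/τ) = e^(−2.81/1.425) = 0.1392.
Fraction exhaled = 1 − 0.1392 = 0.8608 → 86.08%.

86.1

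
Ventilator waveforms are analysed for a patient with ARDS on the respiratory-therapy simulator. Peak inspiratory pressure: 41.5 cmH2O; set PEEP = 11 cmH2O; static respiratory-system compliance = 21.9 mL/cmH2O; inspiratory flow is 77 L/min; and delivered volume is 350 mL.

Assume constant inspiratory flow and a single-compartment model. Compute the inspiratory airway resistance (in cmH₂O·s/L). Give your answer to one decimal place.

Flow: 77 L/min ÷ 60 = 1.2833 L/s.
Equation of motion (constant flow): PIP = Vt/C + R·V̇ + PEEP.
R·V̇ = PIP − Vt/C − PEEP = 41.5 − 350/21.9 − 11 = 41.5 − 15.982 − 11 = 14.518 cmH2O.
R = 14.518 / 1.2833 = 11.313 cmH2O·s/L.

11.3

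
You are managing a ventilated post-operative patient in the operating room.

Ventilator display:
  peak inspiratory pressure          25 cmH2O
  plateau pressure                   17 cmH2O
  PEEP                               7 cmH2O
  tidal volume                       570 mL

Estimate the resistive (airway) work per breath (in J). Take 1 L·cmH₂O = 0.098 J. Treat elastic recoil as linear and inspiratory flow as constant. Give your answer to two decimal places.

With constant inspiratory flow the resistive pressure is constant at PIP − Pplat = 25 − 17 = 8.0 cmH2O, so resistive work = 8.0 × 0.570 = 4.56 L·cmH2O.
× 0.098 J/(L·cmH2O) → 0.4469 J.

0.45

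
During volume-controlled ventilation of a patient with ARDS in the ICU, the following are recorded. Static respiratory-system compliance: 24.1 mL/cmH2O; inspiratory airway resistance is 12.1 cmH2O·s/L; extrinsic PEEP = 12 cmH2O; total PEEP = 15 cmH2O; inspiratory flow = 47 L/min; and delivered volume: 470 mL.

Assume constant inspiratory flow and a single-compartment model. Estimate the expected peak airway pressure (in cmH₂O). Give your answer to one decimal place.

44.0

Flow: 47 L/min ÷ 60 = 0.7833 L/s.
Total PEEP = 15 cmH2O (set 12 + intrinsic 3); this is the baseline alveolar pressure.
Equation of motion (constant flow): PIP = Vt/C + R·V̇ + PEEP.
PIP = 470/24.1 + 12.1×0.7833 + 15 = 19.502 + 9.478 + 15 = 43.98 cmH2O.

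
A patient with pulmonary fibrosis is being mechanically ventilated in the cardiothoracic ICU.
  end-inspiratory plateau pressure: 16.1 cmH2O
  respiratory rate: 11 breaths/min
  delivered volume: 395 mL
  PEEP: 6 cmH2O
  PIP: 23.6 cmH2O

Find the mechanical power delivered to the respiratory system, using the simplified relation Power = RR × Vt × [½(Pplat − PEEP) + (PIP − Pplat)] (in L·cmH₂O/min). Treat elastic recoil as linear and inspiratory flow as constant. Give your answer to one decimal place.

54.5

Per-breath work = Vt × [½(Pplat−PEEP) + (PIP−Pplat)] = 0.395 × [0.5×10.1 + 7.5] = 0.395 × 12.55 = 4.957 L·cmH2O.
Power = 11 × 4.957 = 54.527 L·cmH2O/min.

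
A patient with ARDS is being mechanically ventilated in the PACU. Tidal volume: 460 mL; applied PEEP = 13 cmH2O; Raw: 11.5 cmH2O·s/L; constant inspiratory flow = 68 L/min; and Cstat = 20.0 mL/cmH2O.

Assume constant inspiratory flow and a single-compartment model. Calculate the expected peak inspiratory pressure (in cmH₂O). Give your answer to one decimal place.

Flow: 68 L/min ÷ 60 = 1.1333 L/s.
Equation of motion (constant flow): PIP = Vt/C + R·V̇ + PEEP.
PIP = 460/20.0 + 11.5×1.1333 + 13 = 23.0 + 13.033 + 13 = 49.033 cmH2O.

49.0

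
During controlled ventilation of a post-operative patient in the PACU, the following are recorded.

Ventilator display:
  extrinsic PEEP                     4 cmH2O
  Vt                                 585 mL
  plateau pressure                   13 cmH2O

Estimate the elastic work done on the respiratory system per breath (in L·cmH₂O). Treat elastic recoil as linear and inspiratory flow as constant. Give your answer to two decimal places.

Elastic work ≈ ½ × (Pplat − PEEP) × Vt = 0.5 × (13 − 4) × 0.585 L = 0.5 × 9.0 × 0.585 = 2.633 L·cmH2O.

2.63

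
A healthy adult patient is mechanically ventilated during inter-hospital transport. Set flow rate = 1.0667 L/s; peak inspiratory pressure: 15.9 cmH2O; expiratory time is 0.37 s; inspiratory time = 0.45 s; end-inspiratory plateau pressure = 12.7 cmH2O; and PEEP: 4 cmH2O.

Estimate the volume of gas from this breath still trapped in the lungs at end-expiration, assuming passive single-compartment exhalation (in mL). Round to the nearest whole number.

Vt = flow × Ti = 1.0667 L/s × 0.45 s × 1000 mL/L = 480.02 mL.
R = (PIP − Pplat)/V̇ = (15.9 − 12.7) / 1.0667 = 3.2/1.0667 = 3.0 cmH2O·s/L.
C = Vt/(Pplat − PEEP) = 480.02 / (12.7 − 4) = 480.02/8.7 = 55.175 mL/cmH2O.
τ = R × C = 3.0 × 0.05518 L/cmH2O = 0.1655 s.
Fraction remaining = e^(−Te/τ) = e^(−0.37/0.1655) = 0.1069.
Trapped volume = 480.02 × 0.1069 = 51.314 mL.

51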